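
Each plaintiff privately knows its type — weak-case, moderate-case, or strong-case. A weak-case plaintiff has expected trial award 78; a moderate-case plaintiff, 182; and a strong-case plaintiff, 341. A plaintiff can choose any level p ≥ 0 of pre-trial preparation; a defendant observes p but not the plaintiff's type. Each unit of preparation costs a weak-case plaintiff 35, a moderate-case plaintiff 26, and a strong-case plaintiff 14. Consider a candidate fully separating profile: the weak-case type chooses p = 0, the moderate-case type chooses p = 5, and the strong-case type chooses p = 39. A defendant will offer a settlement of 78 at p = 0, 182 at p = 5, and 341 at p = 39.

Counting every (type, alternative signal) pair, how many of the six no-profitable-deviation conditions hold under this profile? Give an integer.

3

Weak-case (own payoff 78): to p=5 gives 182 − 35×5 = 7 → no gain ✓; to p=39 gives 341 − 35×39 = -1024 → no gain ✓.
Strong-case (own payoff 341 − 14×39 = -205): to p=0 gives 78 → profitable ✗; to p=5 gives 182 − 14×5 = 112 → profitable ✗.
Moderate-case (own payoff 182 − 26×5 = 52): to p=0 gives 78 → profitable ✗; to p=39 gives 341 − 26×39 = -673 → no gain ✓.
3 of the 6 constraints hold; not an equilibrium.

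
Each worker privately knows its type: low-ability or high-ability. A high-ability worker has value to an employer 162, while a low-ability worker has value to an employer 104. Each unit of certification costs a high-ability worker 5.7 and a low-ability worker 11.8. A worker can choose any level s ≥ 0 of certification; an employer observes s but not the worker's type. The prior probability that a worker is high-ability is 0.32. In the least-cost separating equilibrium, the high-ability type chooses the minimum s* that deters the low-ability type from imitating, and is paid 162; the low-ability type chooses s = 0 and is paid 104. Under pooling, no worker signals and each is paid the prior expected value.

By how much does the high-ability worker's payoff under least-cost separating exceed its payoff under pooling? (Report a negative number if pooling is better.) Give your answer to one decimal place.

11.4

Least-cost separating signal: s* solves 104 = 162 − 11.8·s*, so s* = (162 − 104)/11.8 ≈ 4.9153.
High-ability type's separating payoff: 162 − 5.7 × s* = 162 − 5.7 × (162 − 104)/11.8 = 162 − 330.6/11.8 ≈ 133.983.
Pooling payoff: 0.32 × 162 + 0.68 × 104 = 122.56.
Difference: 133.983 − 122.56 = 11.423, i.e. 11.4 to one decimal place.
The high-ability type prefers to separate.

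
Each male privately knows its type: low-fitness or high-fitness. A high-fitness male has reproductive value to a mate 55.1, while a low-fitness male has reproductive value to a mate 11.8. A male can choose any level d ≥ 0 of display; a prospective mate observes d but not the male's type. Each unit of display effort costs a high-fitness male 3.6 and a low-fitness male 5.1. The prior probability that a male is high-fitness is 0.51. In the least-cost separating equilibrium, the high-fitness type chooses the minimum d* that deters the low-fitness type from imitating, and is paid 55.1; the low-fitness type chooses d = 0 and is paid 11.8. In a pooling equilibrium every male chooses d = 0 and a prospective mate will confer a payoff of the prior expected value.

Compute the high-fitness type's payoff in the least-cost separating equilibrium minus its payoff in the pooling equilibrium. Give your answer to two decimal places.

-9.35

Least-cost separating signal: d* solves 11.8 = 55.1 − 5.1·d*, so d* = (55.1 − 11.8)/5.1 ≈ 8.4902.
High-fitness type's separating payoff: 55.1 − 3.6 × d* = 55.1 − 3.6 × (55.1 − 11.8)/5.1 = 55.1 − 155.88/5.1 ≈ 24.5353.
Pooling payoff: 0.51 × 55.1 + 0.49 × 11.8 = 33.883.
Difference: 24.5353 − 33.883 = -9.3477, i.e. -9.35 to two decimal places.
The high-fitness type would prefer the pooling outcome.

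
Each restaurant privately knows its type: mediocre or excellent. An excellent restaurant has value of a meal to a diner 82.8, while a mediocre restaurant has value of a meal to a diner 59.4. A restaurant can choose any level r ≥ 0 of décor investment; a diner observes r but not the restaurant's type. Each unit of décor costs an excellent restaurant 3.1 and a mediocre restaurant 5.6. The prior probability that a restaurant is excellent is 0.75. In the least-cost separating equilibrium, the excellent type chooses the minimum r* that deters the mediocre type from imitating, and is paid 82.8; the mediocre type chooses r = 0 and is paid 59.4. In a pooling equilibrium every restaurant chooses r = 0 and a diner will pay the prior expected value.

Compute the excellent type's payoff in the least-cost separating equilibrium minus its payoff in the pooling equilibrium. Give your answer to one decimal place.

Least-cost separating signal: r* solves 59.4 = 82.8 − 5.6·r*, so r* = (82.8 − 59.4)/5.6 ≈ 4.1786.
Excellent type's separating payoff: 82.8 − 3.1 × r* = 82.8 − 3.1 × (82.8 − 59.4)/5.6 = 82.8 − 72.54/5.6 ≈ 69.846.
Pooling payoff: 0.75 × 82.8 + 0.25 × 59.4 = 76.95.
Difference: 69.846 − 76.95 = -7.104, i.e. -7.1 to one decimal place.
The excellent type would prefer the pooling outcome.

-7.1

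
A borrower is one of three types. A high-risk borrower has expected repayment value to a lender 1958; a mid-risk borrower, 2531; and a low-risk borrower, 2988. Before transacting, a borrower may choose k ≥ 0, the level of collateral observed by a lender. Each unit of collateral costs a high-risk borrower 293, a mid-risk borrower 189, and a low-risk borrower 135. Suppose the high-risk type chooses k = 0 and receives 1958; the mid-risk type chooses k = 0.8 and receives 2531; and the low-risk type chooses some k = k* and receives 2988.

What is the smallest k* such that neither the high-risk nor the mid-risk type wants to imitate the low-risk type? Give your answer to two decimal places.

Mid-risk type (on-path payoff 2531 − 189×0.8 = 2379.8) won't mimic when 2379.8 ≥ 2988 − 189·k*, i.e. k* ≥ 3.22.
High-risk type (on-path payoff 1958) won't mimic when 1958 ≥ 2988 − 293·k*, i.e. k* ≥ 3.52.
Both must hold, so k* = max(3.52, 3.22) = 3.52. The high-risk type's constraint binds.

3.52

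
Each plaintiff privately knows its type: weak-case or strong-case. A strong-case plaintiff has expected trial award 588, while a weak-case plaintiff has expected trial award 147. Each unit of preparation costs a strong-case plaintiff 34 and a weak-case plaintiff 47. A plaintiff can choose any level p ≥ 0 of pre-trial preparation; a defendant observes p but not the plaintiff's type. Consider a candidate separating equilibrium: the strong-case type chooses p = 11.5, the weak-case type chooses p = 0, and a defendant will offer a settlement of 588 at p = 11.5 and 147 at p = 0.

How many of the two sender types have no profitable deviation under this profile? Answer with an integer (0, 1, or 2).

2

Strong-case type: signal → 588 − 34 × 11.5 = 197; deviate to 0 → 147. IC holds (197 ≥ 147).
Weak-case type: stay at 0 → 147; mimic → 588 − 47 × 11.5 = 47.5. IC holds (147 ≥ 47.5).
2 of 2 constraints hold, so this is a separating equilibrium.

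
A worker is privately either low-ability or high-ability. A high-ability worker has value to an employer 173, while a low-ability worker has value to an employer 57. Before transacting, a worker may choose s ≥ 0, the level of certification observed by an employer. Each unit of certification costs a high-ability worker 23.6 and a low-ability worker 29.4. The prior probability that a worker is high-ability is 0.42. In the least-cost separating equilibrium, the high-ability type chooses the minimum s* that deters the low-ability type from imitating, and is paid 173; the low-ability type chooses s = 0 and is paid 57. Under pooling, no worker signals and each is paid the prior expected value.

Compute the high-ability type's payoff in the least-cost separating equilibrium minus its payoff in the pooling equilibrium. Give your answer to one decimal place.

-25.8

Least-cost separating signal: s* solves 57 = 173 − 29.4·s*, so s* = (173 − 57)/29.4 ≈ 3.9456.
High-ability type's separating payoff: 173 − 23.6 × s* = 173 − 23.6 × (173 − 57)/29.4 = 173 − 2737.6/29.4 ≈ 79.884.
Pooling payoff: 0.42 × 173 + 0.58 × 57 = 105.72.
Difference: 79.884 − 105.72 = -25.836, i.e. -25.8 to one decimal place.
The high-ability type would prefer the pooling outcome.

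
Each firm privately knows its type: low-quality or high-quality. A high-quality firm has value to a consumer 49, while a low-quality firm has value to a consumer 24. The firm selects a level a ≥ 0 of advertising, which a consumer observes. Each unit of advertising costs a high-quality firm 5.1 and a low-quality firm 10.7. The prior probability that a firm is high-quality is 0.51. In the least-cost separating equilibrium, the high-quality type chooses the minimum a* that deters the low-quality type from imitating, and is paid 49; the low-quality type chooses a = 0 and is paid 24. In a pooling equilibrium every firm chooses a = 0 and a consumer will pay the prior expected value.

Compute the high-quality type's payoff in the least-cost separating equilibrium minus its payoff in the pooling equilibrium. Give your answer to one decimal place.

0.3

Least-cost separating signal: a* solves 24 = 49 − 10.7·a*, so a* = (49 − 24)/10.7 ≈ 2.3364.
High-quality type's separating payoff: 49 − 5.1 × a* = 49 − 5.1 × (49 − 24)/10.7 = 49 − 127.5/10.7 ≈ 37.084.
Pooling payoff: 0.51 × 49 + 0.49 × 24 = 36.75.
Difference: 37.084 − 36.75 = 0.334, i.e. 0.3 to one decimal place.
The high-quality type prefers to separate.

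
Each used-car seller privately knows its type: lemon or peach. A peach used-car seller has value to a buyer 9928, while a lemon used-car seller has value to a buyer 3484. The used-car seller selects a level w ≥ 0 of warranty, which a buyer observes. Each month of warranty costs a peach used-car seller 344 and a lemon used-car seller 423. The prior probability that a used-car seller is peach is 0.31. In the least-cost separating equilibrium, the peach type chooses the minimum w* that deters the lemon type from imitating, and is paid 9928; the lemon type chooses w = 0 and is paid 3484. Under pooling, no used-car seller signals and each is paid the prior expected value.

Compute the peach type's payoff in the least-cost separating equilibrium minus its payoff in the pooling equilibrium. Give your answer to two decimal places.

-794.15

Least-cost separating signal: w* solves 3484 = 9928 − 423·w*, so w* = (9928 − 3484)/423 ≈ 15.2340.
Peach type's separating payoff: 9928 − 344 × w* = 9928 − 344 × (9928 − 3484)/423 = 9928 − 2216736/423 ≈ 4687.4894.
Pooling payoff: 0.31 × 9928 + 0.69 × 3484 = 5481.64.
Difference: 4687.4894 − 5481.64 = -794.1506, i.e. -794.15 to two decimal places.
The peach type would prefer the pooling outcome.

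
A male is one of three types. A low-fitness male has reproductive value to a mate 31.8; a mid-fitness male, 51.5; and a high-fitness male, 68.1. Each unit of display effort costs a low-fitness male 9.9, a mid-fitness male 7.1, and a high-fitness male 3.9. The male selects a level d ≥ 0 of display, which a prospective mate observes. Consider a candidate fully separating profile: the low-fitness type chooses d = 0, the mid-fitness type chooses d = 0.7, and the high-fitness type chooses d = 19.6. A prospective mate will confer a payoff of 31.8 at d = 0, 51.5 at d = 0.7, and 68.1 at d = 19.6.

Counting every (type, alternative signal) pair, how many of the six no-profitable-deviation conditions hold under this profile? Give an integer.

Mid-fitness (own payoff 51.5 − 7.1×0.7 = 46.53): to d=0 gives 31.8 → no gain ✓; to d=19.6 gives 68.1 − 7.1×19.6 = -71.06 → no gain ✓.
Low-fitness (own payoff 31.8): to d=0.7 gives 51.5 − 9.9×0.7 = 44.57 → profitable ✗; to d=19.6 gives 68.1 − 9.9×19.6 = -125.94 → no gain ✓.
High-fitness (own payoff 68.1 − 3.9×19.6 = -8.34): to d=0 gives 31.8 → profitable ✗; to d=0.7 gives 51.5 − 3.9×0.7 = 48.77 → profitable ✗.
3 of the 6 constraints hold; not an equilibrium.

3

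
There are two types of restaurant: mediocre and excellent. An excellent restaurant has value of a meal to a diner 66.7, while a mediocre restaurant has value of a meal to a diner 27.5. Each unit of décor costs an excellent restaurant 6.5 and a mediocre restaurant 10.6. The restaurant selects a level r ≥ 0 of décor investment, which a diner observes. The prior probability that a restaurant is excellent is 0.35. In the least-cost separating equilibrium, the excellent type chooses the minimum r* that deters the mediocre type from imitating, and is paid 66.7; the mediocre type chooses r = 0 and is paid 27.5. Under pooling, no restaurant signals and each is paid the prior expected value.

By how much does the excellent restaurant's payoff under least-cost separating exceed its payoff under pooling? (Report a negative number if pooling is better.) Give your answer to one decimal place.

Least-cost separating signal: r* solves 27.5 = 66.7 − 10.6·r*, so r* = (66.7 − 27.5)/10.6 ≈ 3.6981.
Excellent type's separating payoff: 66.7 − 6.5 × r* = 66.7 − 6.5 × (66.7 − 27.5)/10.6 = 66.7 − 254.8/10.6 ≈ 42.662.
Pooling payoff: 0.35 × 66.7 + 0.65 × 27.5 = 41.22.
Difference: 42.662 − 41.22 = 1.442, i.e. 1.4 to one decimal place.
The excellent type prefers to separate.

1.4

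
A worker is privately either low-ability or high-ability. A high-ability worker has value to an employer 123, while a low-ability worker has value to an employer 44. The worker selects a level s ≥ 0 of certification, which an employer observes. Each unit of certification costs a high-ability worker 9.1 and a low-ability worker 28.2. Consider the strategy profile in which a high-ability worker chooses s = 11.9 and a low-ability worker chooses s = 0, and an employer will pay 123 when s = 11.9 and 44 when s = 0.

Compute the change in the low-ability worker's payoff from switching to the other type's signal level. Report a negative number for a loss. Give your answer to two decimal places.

Playing s = 0 the low-ability worker receives 44.
Deviating to s = 11.9 brings payment 123 at cost 28.2 × 11.9 = 335.58, netting -212.58.
Gain from deviating: -212.58 − 44 = -256.58.
The gain is negative, so the low-ability type's incentive-compatibility constraint is satisfied.

-256.58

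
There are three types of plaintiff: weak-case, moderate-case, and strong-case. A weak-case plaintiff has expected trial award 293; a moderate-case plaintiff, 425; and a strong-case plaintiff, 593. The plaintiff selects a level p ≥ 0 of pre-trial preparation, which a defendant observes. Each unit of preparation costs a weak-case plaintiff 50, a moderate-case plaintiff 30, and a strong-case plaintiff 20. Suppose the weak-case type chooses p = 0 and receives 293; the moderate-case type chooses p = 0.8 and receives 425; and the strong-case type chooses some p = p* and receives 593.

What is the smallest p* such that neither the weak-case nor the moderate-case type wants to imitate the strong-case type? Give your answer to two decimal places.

Weak-case type (on-path payoff 293) won't mimic when 293 ≥ 593 − 50·p*, i.e. p* ≥ 6.00.
Moderate-case type (on-path payoff 425 − 30×0.8 = 401) won't mimic when 401 ≥ 593 − 30·p*, i.e. p* ≥ 6.40.
Both must hold, so p* = max(6.00, 6.40) = 6.40. The moderate-case type's constraint binds.

6.40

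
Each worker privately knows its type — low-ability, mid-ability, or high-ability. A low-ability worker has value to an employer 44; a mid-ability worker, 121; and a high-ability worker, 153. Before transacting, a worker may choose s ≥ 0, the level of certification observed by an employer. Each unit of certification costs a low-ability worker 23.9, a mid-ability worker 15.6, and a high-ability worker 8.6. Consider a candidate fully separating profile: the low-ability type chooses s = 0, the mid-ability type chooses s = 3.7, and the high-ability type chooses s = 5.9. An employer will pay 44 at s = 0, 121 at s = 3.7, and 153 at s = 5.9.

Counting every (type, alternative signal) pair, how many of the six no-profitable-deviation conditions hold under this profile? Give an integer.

High-ability (own payoff 153 − 8.6×5.9 = 102.26): to s=0 gives 44 → no gain ✓; to s=3.7 gives 121 − 8.6×3.7 = 89.18 → no gain ✓.
Mid-ability (own payoff 121 − 15.6×3.7 = 63.28): to s=0 gives 44 → no gain ✓; to s=5.9 gives 153 − 15.6×5.9 = 60.96 → no gain ✓.
Low-ability (own payoff 44): to s=3.7 gives 121 − 23.9×3.7 = 32.57 → no gain ✓; to s=5.9 gives 153 − 23.9×5.9 = 11.99 → no gain ✓.
6 of the 6 constraints hold; this profile is a separating equilibrium.

6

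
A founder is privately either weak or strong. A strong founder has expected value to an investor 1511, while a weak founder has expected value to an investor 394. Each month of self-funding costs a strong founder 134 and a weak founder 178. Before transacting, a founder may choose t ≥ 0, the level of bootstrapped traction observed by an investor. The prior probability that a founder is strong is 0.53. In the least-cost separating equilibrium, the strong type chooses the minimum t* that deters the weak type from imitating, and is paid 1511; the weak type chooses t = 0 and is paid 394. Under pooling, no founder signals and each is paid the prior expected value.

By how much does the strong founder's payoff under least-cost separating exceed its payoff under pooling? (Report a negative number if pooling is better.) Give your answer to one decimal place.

Least-cost separating signal: t* solves 394 = 1511 − 178·t*, so t* = (1511 − 394)/178 ≈ 6.2753.
Strong type's separating payoff: 1511 − 134 × t* = 1511 − 134 × (1511 − 394)/178 = 1511 − 149678/178 ≈ 670.112.
Pooling payoff: 0.53 × 1511 + 0.47 × 394 = 986.01.
Difference: 670.112 − 986.01 = -315.898, i.e. -315.9 to one decimal place.
The strong type would prefer the pooling outcome.

-315.9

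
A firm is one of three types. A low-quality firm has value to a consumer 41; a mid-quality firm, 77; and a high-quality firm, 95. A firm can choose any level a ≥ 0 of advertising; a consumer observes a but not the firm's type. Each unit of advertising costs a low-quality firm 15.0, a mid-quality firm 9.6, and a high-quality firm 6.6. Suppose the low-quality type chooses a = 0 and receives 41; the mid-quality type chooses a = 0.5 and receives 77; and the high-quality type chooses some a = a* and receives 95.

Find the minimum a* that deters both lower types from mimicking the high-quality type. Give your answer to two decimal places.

3.60

Mid-quality type (on-path payoff 77 − 9.6×0.5 = 72.2) won't mimic when 72.2 ≥ 95 − 9.6·a*, i.e. a* ≥ 2.38.
Low-quality type (on-path payoff 41) won't mimic when 41 ≥ 95 − 15.0·a*, i.e. a* ≥ 3.60.
Both must hold, so a* = max(3.60, 2.38) = 3.60. The low-quality type's constraint binds.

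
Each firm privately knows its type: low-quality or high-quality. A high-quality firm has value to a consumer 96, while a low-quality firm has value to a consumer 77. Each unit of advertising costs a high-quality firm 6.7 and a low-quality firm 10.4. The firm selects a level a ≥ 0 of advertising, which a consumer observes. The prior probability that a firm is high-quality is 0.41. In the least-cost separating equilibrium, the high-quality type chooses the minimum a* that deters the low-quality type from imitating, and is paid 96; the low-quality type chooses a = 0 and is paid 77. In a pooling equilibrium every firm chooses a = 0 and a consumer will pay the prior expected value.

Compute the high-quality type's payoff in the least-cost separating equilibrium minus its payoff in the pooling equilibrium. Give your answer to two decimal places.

Least-cost separating signal: a* solves 77 = 96 − 10.4·a*, so a* = (96 − 77)/10.4 ≈ 1.8269.
High-quality type's separating payoff: 96 − 6.7 × a* = 96 − 6.7 × (96 − 77)/10.4 = 96 − 127.3/10.4 ≈ 83.7596.
Pooling payoff: 0.41 × 96 + 0.59 × 77 = 84.79.
Difference: 83.7596 − 84.79 = -1.0304, i.e. -1.03 to two decimal places.
The high-quality type would prefer the pooling outcome.

-1.03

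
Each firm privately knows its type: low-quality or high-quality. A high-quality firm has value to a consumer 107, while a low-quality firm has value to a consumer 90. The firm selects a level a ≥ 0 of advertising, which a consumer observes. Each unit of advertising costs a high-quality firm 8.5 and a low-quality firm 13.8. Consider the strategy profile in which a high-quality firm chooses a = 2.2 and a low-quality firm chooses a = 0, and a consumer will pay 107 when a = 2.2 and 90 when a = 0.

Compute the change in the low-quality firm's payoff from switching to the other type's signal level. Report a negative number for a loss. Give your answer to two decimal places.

Playing a = 0 the low-quality firm receives 90.
Deviating to a = 2.2 brings payment 107 at cost 13.8 × 2.2 = 30.36, netting 76.64.
Gain from deviating: 76.64 − 90 = -13.36.
The gain is negative, so the low-quality type's incentive-compatibility constraint is satisfied.

-13.36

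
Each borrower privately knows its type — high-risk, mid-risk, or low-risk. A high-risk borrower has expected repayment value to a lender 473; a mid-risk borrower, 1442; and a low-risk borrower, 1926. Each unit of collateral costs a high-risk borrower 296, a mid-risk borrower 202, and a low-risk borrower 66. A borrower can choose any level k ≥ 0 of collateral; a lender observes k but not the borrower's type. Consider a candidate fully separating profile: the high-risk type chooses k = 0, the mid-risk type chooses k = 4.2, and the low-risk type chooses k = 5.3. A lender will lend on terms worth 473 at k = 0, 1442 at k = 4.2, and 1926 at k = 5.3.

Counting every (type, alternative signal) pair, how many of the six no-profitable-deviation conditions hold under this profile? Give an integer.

Low-risk (own payoff 1926 − 66×5.3 = 1576.2): to k=0 gives 473 → no gain ✓; to k=4.2 gives 1442 − 66×4.2 = 1164.8 → no gain ✓.
High-risk (own payoff 473): to k=4.2 gives 1442 − 296×4.2 = 198.8 → no gain ✓; to k=5.3 gives 1926 − 296×5.3 = 357.2 → no gain ✓.
Mid-risk (own payoff 1442 − 202×4.2 = 593.6): to k=0 gives 473 → no gain ✓; to k=5.3 gives 1926 − 202×5.3 = 855.4 → profitable ✗.
5 of the 6 constraints hold; not an equilibrium.

5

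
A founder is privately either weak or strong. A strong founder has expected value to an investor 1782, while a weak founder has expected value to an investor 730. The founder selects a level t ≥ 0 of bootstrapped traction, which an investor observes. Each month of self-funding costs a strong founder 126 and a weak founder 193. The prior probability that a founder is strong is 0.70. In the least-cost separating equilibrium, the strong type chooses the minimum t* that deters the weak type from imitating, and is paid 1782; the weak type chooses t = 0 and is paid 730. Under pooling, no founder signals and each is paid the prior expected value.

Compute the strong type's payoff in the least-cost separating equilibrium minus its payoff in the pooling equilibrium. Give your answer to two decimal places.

-371.20

Least-cost separating signal: t* solves 730 = 1782 − 193·t*, so t* = (1782 − 730)/193 ≈ 5.4508.
Strong type's separating payoff: 1782 − 126 × t* = 1782 − 126 × (1782 − 730)/193 = 1782 − 132552/193 ≈ 1095.2021.
Pooling payoff: 0.70 × 1782 + 0.30 × 730 = 1466.4.
Difference: 1095.2021 − 1466.4 = -371.1979, i.e. -371.20 to two decimal places.
The strong type would prefer the pooling outcome.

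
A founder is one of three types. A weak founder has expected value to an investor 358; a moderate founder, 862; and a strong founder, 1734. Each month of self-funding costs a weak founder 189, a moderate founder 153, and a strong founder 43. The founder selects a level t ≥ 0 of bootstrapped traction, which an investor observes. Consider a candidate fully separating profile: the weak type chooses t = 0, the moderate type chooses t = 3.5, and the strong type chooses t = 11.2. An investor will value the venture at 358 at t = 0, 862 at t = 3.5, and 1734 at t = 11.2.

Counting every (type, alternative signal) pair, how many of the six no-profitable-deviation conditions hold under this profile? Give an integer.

5

Weak (own payoff 358): to t=3.5 gives 862 − 189×3.5 = 200.5 → no gain ✓; to t=11.2 gives 1734 − 189×11.2 = -382.8 → no gain ✓.
Moderate (own payoff 862 − 153×3.5 = 326.5): to t=0 gives 358 → profitable ✗; to t=11.2 gives 1734 − 153×11.2 = 20.4 → no gain ✓.
Strong (own payoff 1734 − 43×11.2 = 1252.4): to t=0 gives 358 → no gain ✓; to t=3.5 gives 862 − 43×3.5 = 711.5 → no gain ✓.
5 of the 6 constraints hold; not an equilibrium.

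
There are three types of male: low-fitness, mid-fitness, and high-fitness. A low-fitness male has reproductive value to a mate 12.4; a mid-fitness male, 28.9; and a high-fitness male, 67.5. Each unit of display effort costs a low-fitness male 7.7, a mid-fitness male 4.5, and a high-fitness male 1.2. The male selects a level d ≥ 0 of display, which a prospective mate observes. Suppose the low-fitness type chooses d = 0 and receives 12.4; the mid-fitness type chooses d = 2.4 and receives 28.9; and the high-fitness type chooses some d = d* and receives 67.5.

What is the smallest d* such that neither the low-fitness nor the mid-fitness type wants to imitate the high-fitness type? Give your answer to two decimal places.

10.98

Low-fitness type (on-path payoff 12.4) won't mimic when 12.4 ≥ 67.5 − 7.7·d*, i.e. d* ≥ 7.16.
Mid-fitness type (on-path payoff 28.9 − 4.5×2.4 = 18.1) won't mimic when 18.1 ≥ 67.5 − 4.5·d*, i.e. d* ≥ 10.98.
Both must hold, so d* = max(7.16, 10.98) = 10.98. The mid-fitness type's constraint binds.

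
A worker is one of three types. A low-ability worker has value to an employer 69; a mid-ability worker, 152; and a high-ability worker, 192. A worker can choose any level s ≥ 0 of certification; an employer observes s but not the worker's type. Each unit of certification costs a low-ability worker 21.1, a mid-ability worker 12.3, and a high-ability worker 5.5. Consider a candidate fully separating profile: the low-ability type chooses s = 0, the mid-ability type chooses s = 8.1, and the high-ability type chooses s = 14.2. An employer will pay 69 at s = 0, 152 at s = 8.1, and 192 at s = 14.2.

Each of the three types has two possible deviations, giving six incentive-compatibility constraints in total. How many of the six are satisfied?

Mid-ability (own payoff 152 − 12.3×8.1 = 52.37): to s=0 gives 69 → profitable ✗; to s=14.2 gives 192 − 12.3×14.2 = 17.34 → no gain ✓.
High-ability (own payoff 192 − 5.5×14.2 = 113.9): to s=0 gives 69 → no gain ✓; to s=8.1 gives 152 − 5.5×8.1 = 107.45 → no gain ✓.
Low-ability (own payoff 69): to s=8.1 gives 152 − 21.1×8.1 = -18.91 → no gain ✓; to s=14.2 gives 192 − 21.1×14.2 = -107.62 → no gain ✓.
5 of the 6 constraints hold; not an equilibrium.

5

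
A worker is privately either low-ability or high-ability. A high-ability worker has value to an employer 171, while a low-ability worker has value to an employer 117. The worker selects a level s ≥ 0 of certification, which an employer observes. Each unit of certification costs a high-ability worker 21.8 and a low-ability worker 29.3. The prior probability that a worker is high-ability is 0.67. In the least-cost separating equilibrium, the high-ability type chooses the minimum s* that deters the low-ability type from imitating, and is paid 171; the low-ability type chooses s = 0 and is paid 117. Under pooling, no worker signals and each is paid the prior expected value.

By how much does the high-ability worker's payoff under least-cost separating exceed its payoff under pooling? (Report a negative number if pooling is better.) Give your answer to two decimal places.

Least-cost separating signal: s* solves 117 = 171 − 29.3·s*, so s* = (171 − 117)/29.3 ≈ 1.8430.
High-ability type's separating payoff: 171 − 21.8 × s* = 171 − 21.8 × (171 − 117)/29.3 = 171 − 1177.2/29.3 ≈ 130.8225.
Pooling payoff: 0.67 × 171 + 0.33 × 117 = 153.18.
Difference: 130.8225 − 153.18 = -22.3575, i.e. -22.36 to two decimal places.
The high-ability type would prefer the pooling outcome.

-22.36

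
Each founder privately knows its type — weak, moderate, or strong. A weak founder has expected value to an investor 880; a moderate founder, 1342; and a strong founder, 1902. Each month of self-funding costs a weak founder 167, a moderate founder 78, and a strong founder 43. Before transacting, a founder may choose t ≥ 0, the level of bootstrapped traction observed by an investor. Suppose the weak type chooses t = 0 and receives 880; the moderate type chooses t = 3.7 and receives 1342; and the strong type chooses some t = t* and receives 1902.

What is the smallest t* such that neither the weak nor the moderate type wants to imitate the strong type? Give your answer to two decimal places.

Moderate type (on-path payoff 1342 − 78×3.7 = 1053.4) won't mimic when 1053.4 ≥ 1902 − 78·t*, i.e. t* ≥ 10.88.
Weak type (on-path payoff 880) won't mimic when 880 ≥ 1902 − 167·t*, i.e. t* ≥ 6.12.
Both must hold, so t* = max(6.12, 10.88) = 10.88. The moderate type's constraint binds.

10.88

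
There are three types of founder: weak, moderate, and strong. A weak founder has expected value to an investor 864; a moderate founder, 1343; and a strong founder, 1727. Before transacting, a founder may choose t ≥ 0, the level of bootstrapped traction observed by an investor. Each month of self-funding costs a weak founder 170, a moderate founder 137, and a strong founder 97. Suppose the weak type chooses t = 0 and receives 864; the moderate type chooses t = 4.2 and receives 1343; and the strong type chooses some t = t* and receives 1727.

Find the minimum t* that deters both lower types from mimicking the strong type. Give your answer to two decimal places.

Moderate type (on-path payoff 1343 − 137×4.2 = 767.6) won't mimic when 767.6 ≥ 1727 − 137·t*, i.e. t* ≥ 7.00.
Weak type (on-path payoff 864) won't mimic when 864 ≥ 1727 − 170·t*, i.e. t* ≥ 5.08.
Both must hold, so t* = max(5.08, 7.00) = 7.00. The moderate type's constraint binds.

7.00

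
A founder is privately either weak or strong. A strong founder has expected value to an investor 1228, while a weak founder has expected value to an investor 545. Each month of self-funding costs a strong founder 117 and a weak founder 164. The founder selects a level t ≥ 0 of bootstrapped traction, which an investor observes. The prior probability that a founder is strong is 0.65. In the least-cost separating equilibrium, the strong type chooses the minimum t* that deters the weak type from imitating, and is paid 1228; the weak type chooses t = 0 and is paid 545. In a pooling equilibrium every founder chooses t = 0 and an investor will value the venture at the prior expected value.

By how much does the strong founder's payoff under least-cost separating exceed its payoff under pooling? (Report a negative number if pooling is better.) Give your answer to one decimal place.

Least-cost separating signal: t* solves 545 = 1228 − 164·t*, so t* = (1228 − 545)/164 ≈ 4.1646.
Strong type's separating payoff: 1228 − 117 × t* = 1228 − 117 × (1228 − 545)/164 = 1228 − 79911/164 ≈ 740.738.
Pooling payoff: 0.65 × 1228 + 0.35 × 545 = 988.95.
Difference: 740.738 − 988.95 = -248.212, i.e. -248.2 to one decimal place.
The strong type would prefer the pooling outcome.

-248.2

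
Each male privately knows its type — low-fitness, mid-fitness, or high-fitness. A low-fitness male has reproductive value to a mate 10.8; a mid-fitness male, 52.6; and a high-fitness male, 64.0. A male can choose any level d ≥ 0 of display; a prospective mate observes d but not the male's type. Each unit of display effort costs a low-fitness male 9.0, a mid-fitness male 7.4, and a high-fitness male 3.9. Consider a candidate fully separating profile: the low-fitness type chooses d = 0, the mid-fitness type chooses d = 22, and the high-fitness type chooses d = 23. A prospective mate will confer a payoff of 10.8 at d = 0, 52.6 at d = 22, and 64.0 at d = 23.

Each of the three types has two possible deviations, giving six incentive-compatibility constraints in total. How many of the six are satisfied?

Low-fitness (own payoff 10.8): to d=22 gives 52.6 − 9.0×22 = -145.4 → no gain ✓; to d=23 gives 64.0 − 9.0×23 = -143 → no gain ✓.
High-fitness (own payoff 64.0 − 3.9×23 = -25.7): to d=0 gives 10.8 → profitable ✗; to d=22 gives 52.6 − 3.9×22 = -33.2 → no gain ✓.
Mid-fitness (own payoff 52.6 − 7.4×22 = -110.2): to d=0 gives 10.8 → profitable ✗; to d=23 gives 64.0 − 7.4×23 = -106.2 → profitable ✗.
3 of the 6 constraints hold; not an equilibrium.

3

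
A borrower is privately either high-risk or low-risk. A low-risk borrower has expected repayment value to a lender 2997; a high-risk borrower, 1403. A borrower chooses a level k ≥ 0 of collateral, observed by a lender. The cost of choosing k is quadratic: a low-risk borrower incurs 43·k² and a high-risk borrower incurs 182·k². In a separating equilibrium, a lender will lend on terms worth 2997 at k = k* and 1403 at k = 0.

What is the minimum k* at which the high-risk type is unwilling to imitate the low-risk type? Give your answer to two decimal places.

The high-risk type at k = 0 receives 1403; imitating at k* yields 2997 − 182·k*².
Indifference: 1403 = 2997 − 182·k*², so k*² = (2997 − 1403) / 182 ≈ 8.7582.
k* = √8.7582 ≈ 2.96.

2.96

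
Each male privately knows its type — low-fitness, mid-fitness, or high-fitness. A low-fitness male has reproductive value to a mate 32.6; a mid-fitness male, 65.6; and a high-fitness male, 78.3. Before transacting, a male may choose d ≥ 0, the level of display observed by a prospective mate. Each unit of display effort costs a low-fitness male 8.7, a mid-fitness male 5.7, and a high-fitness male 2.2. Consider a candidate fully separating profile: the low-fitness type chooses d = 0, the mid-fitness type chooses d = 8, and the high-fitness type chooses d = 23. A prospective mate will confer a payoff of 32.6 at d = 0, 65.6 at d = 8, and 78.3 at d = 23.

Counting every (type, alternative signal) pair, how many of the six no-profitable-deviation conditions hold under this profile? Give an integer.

3

Mid-fitness (own payoff 65.6 − 5.7×8 = 20): to d=0 gives 32.6 → profitable ✗; to d=23 gives 78.3 − 5.7×23 = -52.8 → no gain ✓.
Low-fitness (own payoff 32.6): to d=8 gives 65.6 − 8.7×8 = -4 → no gain ✓; to d=23 gives 78.3 − 8.7×23 = -121.8 → no gain ✓.
High-fitness (own payoff 78.3 − 2.2×23 = 27.7): to d=0 gives 32.6 → profitable ✗; to d=8 gives 65.6 − 2.2×8 = 48 → profitable ✗.
3 of the 6 constraints hold; not an equilibrium.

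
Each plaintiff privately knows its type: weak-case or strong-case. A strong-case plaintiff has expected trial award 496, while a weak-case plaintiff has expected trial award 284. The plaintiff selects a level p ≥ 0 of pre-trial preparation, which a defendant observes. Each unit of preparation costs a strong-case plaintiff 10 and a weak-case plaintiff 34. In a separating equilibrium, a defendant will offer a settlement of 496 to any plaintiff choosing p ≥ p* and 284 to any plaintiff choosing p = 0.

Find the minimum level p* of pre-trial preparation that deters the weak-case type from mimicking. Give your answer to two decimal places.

A weak-case plaintiff choosing p = 0 receives 284.
Imitating at p* instead would pay 496 at cost 34·p*, netting 496 − 34·p*.
Indifference: 284 = 496 − 34·p*, so p* = (496 − 284) / 34 ≈ 6.24.
At p* the weak-case type's incentive constraint just binds; the strong-case type strictly prefers p* since its per-unit cost is lower.

6.24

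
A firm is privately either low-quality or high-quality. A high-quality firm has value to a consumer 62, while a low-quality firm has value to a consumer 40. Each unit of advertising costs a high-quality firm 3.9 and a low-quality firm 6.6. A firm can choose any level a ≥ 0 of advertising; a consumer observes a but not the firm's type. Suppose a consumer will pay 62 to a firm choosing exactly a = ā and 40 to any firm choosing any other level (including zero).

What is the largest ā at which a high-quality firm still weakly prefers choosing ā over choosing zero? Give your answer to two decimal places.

Choosing ā yields the high-quality type 62 − 3.9·ā; choosing zero yields 40.
The high-quality type is indifferent at 62 − 3.9·ā = 40, i.e. ā = (62 − 40) / 3.9 ≈ 5.64.
For any ā above 5.64 the high-quality type would rather pool at zero, so separation collapses.

5.64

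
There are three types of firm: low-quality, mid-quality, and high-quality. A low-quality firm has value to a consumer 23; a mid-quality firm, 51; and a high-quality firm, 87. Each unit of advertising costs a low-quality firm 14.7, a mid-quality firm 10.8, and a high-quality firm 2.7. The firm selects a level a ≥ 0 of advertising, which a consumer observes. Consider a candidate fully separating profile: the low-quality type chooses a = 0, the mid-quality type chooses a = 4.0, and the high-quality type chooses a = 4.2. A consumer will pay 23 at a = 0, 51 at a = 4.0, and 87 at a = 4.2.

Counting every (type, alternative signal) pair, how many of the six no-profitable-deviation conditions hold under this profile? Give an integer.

Low-quality (own payoff 23): to a=4.0 gives 51 − 14.7×4.0 = -7.8 → no gain ✓; to a=4.2 gives 87 − 14.7×4.2 = 25.26 → profitable ✗.
Mid-quality (own payoff 51 − 10.8×4.0 = 7.8): to a=0 gives 23 → profitable ✗; to a=4.2 gives 87 − 10.8×4.2 = 41.64 → profitable ✗.
High-quality (own payoff 87 − 2.7×4.2 = 75.66): to a=0 gives 23 → no gain ✓; to a=4.0 gives 51 − 2.7×4.0 = 40.2 → no gain ✓.
3 of the 6 constraints hold; not an equilibrium.

3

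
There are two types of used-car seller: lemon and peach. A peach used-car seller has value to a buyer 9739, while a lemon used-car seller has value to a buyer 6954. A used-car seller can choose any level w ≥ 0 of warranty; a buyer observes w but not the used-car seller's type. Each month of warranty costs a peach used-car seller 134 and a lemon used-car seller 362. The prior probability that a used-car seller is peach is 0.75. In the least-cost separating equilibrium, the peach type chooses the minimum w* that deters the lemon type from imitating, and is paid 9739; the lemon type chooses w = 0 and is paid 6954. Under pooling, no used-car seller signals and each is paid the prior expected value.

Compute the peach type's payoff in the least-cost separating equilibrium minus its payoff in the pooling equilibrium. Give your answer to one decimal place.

-334.7

Least-cost separating signal: w* solves 6954 = 9739 − 362·w*, so w* = (9739 − 6954)/362 ≈ 7.6934.
Peach type's separating payoff: 9739 − 134 × w* = 9739 − 134 × (9739 − 6954)/362 = 9739 − 373190/362 ≈ 8708.088.
Pooling payoff: 0.75 × 9739 + 0.25 × 6954 = 9042.75.
Difference: 8708.088 − 9042.75 = -334.662, i.e. -334.7 to one decimal place.
The peach type would prefer the pooling outcome.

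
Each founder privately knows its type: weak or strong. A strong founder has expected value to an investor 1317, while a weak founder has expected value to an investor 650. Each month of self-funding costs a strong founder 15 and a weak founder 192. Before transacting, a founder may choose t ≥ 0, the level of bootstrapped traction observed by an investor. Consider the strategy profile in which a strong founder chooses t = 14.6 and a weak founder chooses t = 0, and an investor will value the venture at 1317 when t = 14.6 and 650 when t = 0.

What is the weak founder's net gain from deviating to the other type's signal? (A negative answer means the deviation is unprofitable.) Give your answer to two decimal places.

Playing t = 0 the weak founder receives 650.
Deviating to t = 14.6 brings payment 1317 at cost 192 × 14.6 = 2803.2, netting -1486.2.
Gain from deviating: -1486.2 − 650 = -2136.20.
The gain is negative, so the weak type's incentive-compatibility constraint is satisfied.

-2136.20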